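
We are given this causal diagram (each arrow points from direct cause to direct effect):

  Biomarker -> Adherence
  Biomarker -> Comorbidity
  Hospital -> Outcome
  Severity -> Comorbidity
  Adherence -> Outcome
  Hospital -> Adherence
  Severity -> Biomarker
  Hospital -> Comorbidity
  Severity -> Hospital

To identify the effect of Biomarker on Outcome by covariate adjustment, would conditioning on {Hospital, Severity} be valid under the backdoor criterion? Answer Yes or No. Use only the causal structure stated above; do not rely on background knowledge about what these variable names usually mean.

Backdoor paths from Biomarker to Outcome (paths whose first edge points into Biomarker):
  P1: Biomarker <- Severity -> Hospital -> Adherence -> Outcome
  P2: Biomarker <- Severity -> Hospital -> Outcome
  P3: Biomarker <- Severity -> Comorbidity <- Hospital -> Adherence -> Outcome
  P4: Biomarker <- Severity -> Comorbidity <- Hospital -> Outcome
Condition 1 (no descendant of Biomarker in the set): holds — descendants of Biomarker are {Adherence, Comorbidity, Outcome}; none are in {Hospital, Severity}.
Condition 2 (every backdoor path blocked by {Hospital, Severity}):
  P1: blocked at fork node Severity ∈ conditioning set.
  P2: blocked at fork node Severity ∈ conditioning set.
  P3: blocked at fork node Severity ∈ conditioning set.
  P4: blocked at fork node Severity ∈ conditioning set.
{Hospital, Severity} satisfies the backdoor criterion.

Yes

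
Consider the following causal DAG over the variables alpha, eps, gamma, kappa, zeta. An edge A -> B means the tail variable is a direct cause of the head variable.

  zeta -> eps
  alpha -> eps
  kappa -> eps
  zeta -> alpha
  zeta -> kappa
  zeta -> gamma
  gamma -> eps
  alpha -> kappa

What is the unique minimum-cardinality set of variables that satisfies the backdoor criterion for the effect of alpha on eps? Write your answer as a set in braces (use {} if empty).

{zeta}

Variables eligible for adjustment (non-descendants of alpha, excluding alpha and eps): {gamma, zeta}.
Backdoor paths from alpha to eps:
  P1: alpha <- zeta -> gamma -> eps
  P2: alpha <- zeta -> kappa -> eps
  P3: alpha <- zeta -> eps
The empty set is not sufficient: P1 (alpha <- zeta -> gamma -> eps) has no collider blocking it and no conditioned non-collider, so it is open.
Try {zeta}:
  P1: blocked at fork node zeta ∈ conditioning set.
  P2: blocked at fork node zeta ∈ conditioning set.
  P3: blocked at fork node zeta ∈ conditioning set.
{zeta} contains no descendant of alpha and blocks every backdoor path.
No other singleton works — e.g. {gamma} leaves P2 open — so {zeta} is the unique smallest valid adjustment set.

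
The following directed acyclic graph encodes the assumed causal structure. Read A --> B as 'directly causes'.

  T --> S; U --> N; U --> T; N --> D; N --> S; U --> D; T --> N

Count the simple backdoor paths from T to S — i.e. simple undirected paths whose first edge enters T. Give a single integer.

A backdoor path from T to S is any simple undirected path whose first edge points into T (i.e. leaves T via a parent).
Parents of T: {U}.
Enumerating:
  P1: T <- U -> N -> S
  P2: T <- U -> D <- N -> S
That exhausts the simple backdoor paths. Count: 2.

2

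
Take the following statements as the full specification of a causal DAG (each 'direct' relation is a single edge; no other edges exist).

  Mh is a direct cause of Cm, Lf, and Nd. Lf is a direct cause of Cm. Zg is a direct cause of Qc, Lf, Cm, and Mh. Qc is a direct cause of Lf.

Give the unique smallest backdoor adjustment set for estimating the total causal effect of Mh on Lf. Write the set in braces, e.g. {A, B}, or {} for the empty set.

{Zg}

Variables eligible for adjustment (non-descendants of Mh, excluding Mh and Lf): {Qc, Zg}.
Backdoor paths from Mh to Lf:
  P1: Mh <- Zg -> Qc -> Lf
  P2: Mh <- Zg -> Lf
  P3: Mh <- Zg -> Cm <- Lf
The empty set is not sufficient: P1 (Mh <- Zg -> Qc -> Lf) has no collider blocking it and no conditioned non-collider, so it is open.
Try {Zg}:
  P1: blocked at fork node Zg ∈ conditioning set.
  P2: blocked at fork node Zg ∈ conditioning set.
  P3: blocked at fork node Zg ∈ conditioning set.
{Zg} contains no descendant of Mh and blocks every backdoor path.
No other singleton works — e.g. {Qc} leaves P2 open — so {Zg} is the unique smallest valid adjustment set.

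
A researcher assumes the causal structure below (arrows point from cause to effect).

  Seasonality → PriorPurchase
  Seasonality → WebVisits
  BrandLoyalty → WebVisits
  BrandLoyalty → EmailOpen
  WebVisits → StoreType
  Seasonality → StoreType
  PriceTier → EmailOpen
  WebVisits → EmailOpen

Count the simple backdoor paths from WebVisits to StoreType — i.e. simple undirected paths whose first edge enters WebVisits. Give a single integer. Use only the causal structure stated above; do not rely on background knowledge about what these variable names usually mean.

1

A backdoor path from WebVisits to StoreType is any simple undirected path whose first edge points into WebVisits (i.e. leaves WebVisits via a parent).
Parents of WebVisits: {BrandLoyalty, Seasonality}.
Enumerating:
  P1: WebVisits <- Seasonality -> StoreType
That exhausts the simple backdoor paths. Count: 1.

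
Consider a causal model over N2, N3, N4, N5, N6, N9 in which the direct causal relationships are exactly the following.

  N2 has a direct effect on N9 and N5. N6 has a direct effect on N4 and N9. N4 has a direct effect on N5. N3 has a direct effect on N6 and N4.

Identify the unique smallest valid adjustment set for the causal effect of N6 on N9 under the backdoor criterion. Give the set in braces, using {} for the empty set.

Variables eligible for adjustment (non-descendants of N6, excluding N6 and N9): {N2, N3}.
Backdoor paths from N6 to N9:
  P1: N6 <- N3 -> N4 -> N5 <- N2 -> N9
Each backdoor path contains an unconditioned collider, so every path is already blocked with the empty conditioning set:
  P1: blocked at collider N5 (neither it nor any descendant is in the conditioning set).
The empty set is therefore the unique smallest valid set.

{}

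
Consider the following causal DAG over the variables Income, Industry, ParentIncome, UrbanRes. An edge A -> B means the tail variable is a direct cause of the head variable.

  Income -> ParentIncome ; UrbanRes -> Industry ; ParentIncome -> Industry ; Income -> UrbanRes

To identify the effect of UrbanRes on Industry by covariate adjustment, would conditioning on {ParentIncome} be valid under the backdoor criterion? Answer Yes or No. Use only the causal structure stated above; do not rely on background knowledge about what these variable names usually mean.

Backdoor paths from UrbanRes to Industry (paths whose first edge points into UrbanRes):
  P1: UrbanRes <- Income -> ParentIncome -> Industry
Condition 1 (no descendant of UrbanRes in the set): holds — descendants of UrbanRes are {Industry}; none are in {ParentIncome}.
Condition 2 (every backdoor path blocked by {ParentIncome}):
  P1: blocked at chain node ParentIncome ∈ conditioning set.
{ParentIncome} satisfies the backdoor criterion.

Yes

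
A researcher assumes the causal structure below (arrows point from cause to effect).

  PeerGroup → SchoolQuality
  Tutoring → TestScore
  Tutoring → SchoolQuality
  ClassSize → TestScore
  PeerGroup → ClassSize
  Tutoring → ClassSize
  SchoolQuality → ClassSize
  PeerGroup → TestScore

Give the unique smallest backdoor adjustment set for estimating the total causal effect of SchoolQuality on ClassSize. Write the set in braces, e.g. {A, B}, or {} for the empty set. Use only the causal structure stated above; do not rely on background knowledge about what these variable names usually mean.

{PeerGroup, Tutoring}

Variables eligible for adjustment (non-descendants of SchoolQuality, excluding SchoolQuality and ClassSize): {PeerGroup, Tutoring}.
Backdoor paths from SchoolQuality to ClassSize:
  P1: SchoolQuality <- PeerGroup -> ClassSize
  P2: SchoolQuality <- PeerGroup -> TestScore <- Tutoring -> ClassSize
  P3: SchoolQuality <- PeerGroup -> TestScore <- ClassSize
  P4: SchoolQuality <- Tutoring -> ClassSize
  P5: SchoolQuality <- Tutoring -> TestScore <- PeerGroup -> ClassSize
  P6: SchoolQuality <- Tutoring -> TestScore <- ClassSize
The empty set is not sufficient: P1 (SchoolQuality <- PeerGroup -> ClassSize) has no collider blocking it and no conditioned non-collider, so it is open.
Try {PeerGroup, Tutoring}:
  P1: blocked at fork node PeerGroup ∈ conditioning set.
  P2: blocked at fork node PeerGroup ∈ conditioning set.
  P3: blocked at fork node PeerGroup ∈ conditioning set.
  P4: blocked at fork node Tutoring ∈ conditioning set.
  P5: blocked at fork node Tutoring ∈ conditioning set.
  P6: blocked at fork node Tutoring ∈ conditioning set.
{PeerGroup, Tutoring} contains no descendant of SchoolQuality and blocks every backdoor path.
Every element of {PeerGroup, Tutoring} is needed (dropping PeerGroup leaves P1 open; dropping Tutoring leaves P4 open), so no proper subset is valid.
Among all size-2 subsets of the eligible variables, only {PeerGroup, Tutoring} blocks every backdoor path, so it is the unique smallest valid adjustment set.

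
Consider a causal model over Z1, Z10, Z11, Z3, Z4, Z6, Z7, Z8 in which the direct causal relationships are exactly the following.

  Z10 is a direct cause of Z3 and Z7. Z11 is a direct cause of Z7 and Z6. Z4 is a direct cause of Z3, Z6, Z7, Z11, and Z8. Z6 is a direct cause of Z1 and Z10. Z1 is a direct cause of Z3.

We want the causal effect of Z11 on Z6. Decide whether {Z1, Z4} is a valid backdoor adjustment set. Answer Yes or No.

No

Backdoor paths from Z11 to Z6 (paths whose first edge points into Z11):
  P1: Z11 <- Z4 -> Z6
  P2: Z11 <- Z4 -> Z7 <- Z10 <- Z6
  P3: Z11 <- Z4 -> Z7 <- Z10 -> Z3 <- Z1 <- Z6
  P4: Z11 <- Z4 -> Z3 <- Z10 <- Z6
  P5: Z11 <- Z4 -> Z3 <- Z1 <- Z6
Condition 1 (no descendant of Z11 in the set): FAILS — Z1 is a descendant of Z11.
Condition 2 (every backdoor path blocked by {Z1, Z4}):
  P1: blocked at fork node Z4 ∈ conditioning set.
  P2: blocked at fork node Z4 ∈ conditioning set.
  P3: blocked at fork node Z4 ∈ conditioning set.
  P4: blocked at fork node Z4 ∈ conditioning set.
  P5: blocked at fork node Z4 ∈ conditioning set.
{Z1, Z4} does not satisfy the backdoor criterion.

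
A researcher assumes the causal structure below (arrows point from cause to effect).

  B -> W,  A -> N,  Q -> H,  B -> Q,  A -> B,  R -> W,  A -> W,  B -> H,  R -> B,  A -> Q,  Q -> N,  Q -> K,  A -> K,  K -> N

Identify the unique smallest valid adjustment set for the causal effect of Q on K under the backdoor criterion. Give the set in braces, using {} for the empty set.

{A}

Variables eligible for adjustment (non-descendants of Q, excluding Q and K): {A, B, R, W}.
Backdoor paths from Q to K:
  P1: Q <- A -> K
  P2: Q <- A -> N <- K
  P3: Q <- B <- A -> K
  P4: Q <- B <- A -> N <- K
  P5: Q <- B <- R -> W <- A -> K
  P6: Q <- B <- R -> W <- A -> N <- K
  P7: Q <- B -> W <- A -> K
  P8: Q <- B -> W <- A -> N <- K
The empty set is not sufficient: P1 (Q <- A -> K) has no collider blocking it and no conditioned non-collider, so it is open.
Try {A}:
  P1: blocked at fork node A ∈ conditioning set.
  P2: blocked at fork node A ∈ conditioning set.
  P3: blocked at fork node A ∈ conditioning set.
  P4: blocked at fork node A ∈ conditioning set.
  P5: blocked at collider W (neither it nor any descendant is in the conditioning set).
  P6: blocked at collider W (neither it nor any descendant is in the conditioning set).
  P7: blocked at collider W (neither it nor any descendant is in the conditioning set).
  P8: blocked at collider W (neither it nor any descendant is in the conditioning set).
{A} contains no descendant of Q and blocks every backdoor path.
No other singleton works — e.g. {R} leaves P1 open — so {A} is the unique smallest valid adjustment set.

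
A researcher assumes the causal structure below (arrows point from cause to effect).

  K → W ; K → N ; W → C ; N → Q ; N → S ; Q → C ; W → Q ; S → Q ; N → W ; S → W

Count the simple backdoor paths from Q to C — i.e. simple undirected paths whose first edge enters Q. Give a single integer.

7

A backdoor path from Q to C is any simple undirected path whose first edge points into Q (i.e. leaves Q via a parent).
Parents of Q: {N, S, W}.
Enumerating:
  P1: Q <- N <- K -> W -> C
  P2: Q <- N -> S -> W -> C
  P3: Q <- N -> W -> C
  P4: Q <- S <- N <- K -> W -> C
  P5: Q <- S <- N -> W -> C
  P6: Q <- S -> W -> C
  P7: Q <- W -> C
That exhausts the simple backdoor paths. Count: 7.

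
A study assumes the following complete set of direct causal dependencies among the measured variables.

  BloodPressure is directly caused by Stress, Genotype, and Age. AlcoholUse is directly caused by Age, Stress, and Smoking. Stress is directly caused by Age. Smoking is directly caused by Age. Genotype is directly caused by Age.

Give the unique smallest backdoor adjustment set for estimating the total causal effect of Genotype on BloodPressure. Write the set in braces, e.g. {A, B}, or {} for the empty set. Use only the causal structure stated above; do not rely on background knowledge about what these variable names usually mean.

Variables eligible for adjustment (non-descendants of Genotype, excluding Genotype and BloodPressure): {Age, AlcoholUse, Smoking, Stress}.
Backdoor paths from Genotype to BloodPressure:
  P1: Genotype <- Age -> Stress -> BloodPressure
  P2: Genotype <- Age -> Smoking -> AlcoholUse <- Stress -> BloodPressure
  P3: Genotype <- Age -> AlcoholUse <- Stress -> BloodPressure
  P4: Genotype <- Age -> BloodPressure
The empty set is not sufficient: P1 (Genotype <- Age -> Stress -> BloodPressure) has no collider blocking it and no conditioned non-collider, so it is open.
Try {Age}:
  P1: blocked at fork node Age ∈ conditioning set.
  P2: blocked at fork node Age ∈ conditioning set.
  P3: blocked at fork node Age ∈ conditioning set.
  P4: blocked at fork node Age ∈ conditioning set.
{Age} contains no descendant of Genotype and blocks every backdoor path.
No other singleton works — e.g. {Stress} leaves P4 open — so {Age} is the unique smallest valid adjustment set.

{Age}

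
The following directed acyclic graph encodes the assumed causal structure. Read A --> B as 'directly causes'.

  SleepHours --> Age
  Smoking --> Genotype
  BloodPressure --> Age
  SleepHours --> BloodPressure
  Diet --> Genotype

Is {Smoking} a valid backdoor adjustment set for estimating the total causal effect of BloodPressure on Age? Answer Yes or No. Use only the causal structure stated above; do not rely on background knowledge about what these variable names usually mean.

No

Backdoor paths from BloodPressure to Age (paths whose first edge points into BloodPressure):
  P1: BloodPressure <- SleepHours -> Age
Condition 1 (no descendant of BloodPressure in the set): holds — descendants of BloodPressure are {Age}; none are in {Smoking}.
Condition 2 (every backdoor path blocked by {Smoking}):
  P1: open — no interior node is in the conditioning set.
{Smoking} does not satisfy the backdoor criterion.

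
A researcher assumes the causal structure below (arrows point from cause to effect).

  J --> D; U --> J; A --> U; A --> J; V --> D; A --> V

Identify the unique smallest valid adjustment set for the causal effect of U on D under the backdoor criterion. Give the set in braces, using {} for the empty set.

{A}

Variables eligible for adjustment (non-descendants of U, excluding U and D): {A, V}.
Backdoor paths from U to D:
  P1: U <- A -> J -> D
  P2: U <- A -> V -> D
The empty set is not sufficient: P1 (U <- A -> J -> D) has no collider blocking it and no conditioned non-collider, so it is open.
Try {A}:
  P1: blocked at fork node A ∈ conditioning set.
  P2: blocked at fork node A ∈ conditioning set.
{A} contains no descendant of U and blocks every backdoor path.
No other singleton works — e.g. {V} leaves P1 open — so {A} is the unique smallest valid adjustment set.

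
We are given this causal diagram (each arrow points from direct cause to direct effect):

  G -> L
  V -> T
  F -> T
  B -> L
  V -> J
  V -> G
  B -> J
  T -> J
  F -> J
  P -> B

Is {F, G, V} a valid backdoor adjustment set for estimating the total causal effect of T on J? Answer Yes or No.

Backdoor paths from T to J (paths whose first edge points into T):
  P1: T <- V -> J
  P2: T <- V -> G -> L <- B -> J
  P3: T <- F -> J
Condition 1 (no descendant of T in the set): holds — descendants of T are {J}; none are in {F, G, V}.
Condition 2 (every backdoor path blocked by {F, G, V}):
  P1: blocked at fork node V ∈ conditioning set.
  P2: blocked at fork node V ∈ conditioning set.
  P3: blocked at fork node F ∈ conditioning set.
{F, G, V} satisfies the backdoor criterion.

Yes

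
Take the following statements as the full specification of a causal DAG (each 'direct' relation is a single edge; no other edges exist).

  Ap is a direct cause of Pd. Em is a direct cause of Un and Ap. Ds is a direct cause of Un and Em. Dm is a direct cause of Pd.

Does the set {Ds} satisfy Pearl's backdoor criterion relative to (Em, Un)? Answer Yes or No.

Backdoor paths from Em to Un (paths whose first edge points into Em):
  P1: Em <- Ds -> Un
Condition 1 (no descendant of Em in the set): holds — descendants of Em are {Ap, Pd, Un}; none are in {Ds}.
Condition 2 (every backdoor path blocked by {Ds}):
  P1: blocked at fork node Ds ∈ conditioning set.
{Ds} satisfies the backdoor criterion.

Yes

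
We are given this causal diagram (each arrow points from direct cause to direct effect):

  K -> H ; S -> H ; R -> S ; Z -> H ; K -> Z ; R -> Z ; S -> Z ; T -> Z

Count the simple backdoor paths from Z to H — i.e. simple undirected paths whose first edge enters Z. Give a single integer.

3

A backdoor path from Z to H is any simple undirected path whose first edge points into Z (i.e. leaves Z via a parent).
Parents of Z: {K, R, S, T}.
Enumerating:
  P1: Z <- R -> S -> H
  P2: Z <- S -> H
  P3: Z <- K -> H
That exhausts the simple backdoor paths. Count: 3.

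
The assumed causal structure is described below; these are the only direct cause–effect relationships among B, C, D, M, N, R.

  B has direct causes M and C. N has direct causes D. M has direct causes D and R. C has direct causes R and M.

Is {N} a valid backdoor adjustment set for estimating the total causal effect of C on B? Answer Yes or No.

No

Backdoor paths from C to B (paths whose first edge points into C):
  P1: C <- R -> M -> B
  P2: C <- M -> B
Condition 1 (no descendant of C in the set): holds — descendants of C are {B}; none are in {N}.
Condition 2 (every backdoor path blocked by {N}):
  P1: open — no interior node is in the conditioning set.
  P2: open — no interior node is in the conditioning set.
{N} does not satisfy the backdoor criterion.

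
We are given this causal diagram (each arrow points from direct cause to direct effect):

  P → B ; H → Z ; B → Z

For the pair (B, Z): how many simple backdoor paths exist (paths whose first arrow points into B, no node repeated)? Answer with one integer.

0

A backdoor path from B to Z is any simple undirected path whose first edge points into B (i.e. leaves B via a parent).
Parents of B: {P}.
No simple path from any parent of B reaches Z without revisiting B, so there are no backdoor paths.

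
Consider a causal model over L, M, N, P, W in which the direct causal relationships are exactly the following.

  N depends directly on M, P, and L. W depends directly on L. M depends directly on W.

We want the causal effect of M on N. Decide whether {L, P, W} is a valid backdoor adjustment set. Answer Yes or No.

Yes

Backdoor paths from M to N (paths whose first edge points into M):
  P1: M <- W <- L -> N
Condition 1 (no descendant of M in the set): holds — descendants of M are {N}; none are in {L, P, W}.
Condition 2 (every backdoor path blocked by {L, P, W}):
  P1: blocked at chain node W ∈ conditioning set.
{L, P, W} satisfies the backdoor criterion.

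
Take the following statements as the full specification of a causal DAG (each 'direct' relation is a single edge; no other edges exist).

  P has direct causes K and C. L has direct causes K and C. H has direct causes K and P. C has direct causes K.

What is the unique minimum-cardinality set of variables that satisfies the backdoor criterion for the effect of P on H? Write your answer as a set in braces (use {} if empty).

Variables eligible for adjustment (non-descendants of P, excluding P and H): {C, K, L}.
Backdoor paths from P to H:
  P1: P <- K -> H
  P2: P <- C <- K -> H
  P3: P <- C -> L <- K -> H
The empty set is not sufficient: P1 (P <- K -> H) has no collider blocking it and no conditioned non-collider, so it is open.
Try {K}:
  P1: blocked at fork node K ∈ conditioning set.
  P2: blocked at fork node K ∈ conditioning set.
  P3: blocked at collider L (neither it nor any descendant is in the conditioning set).
{K} contains no descendant of P and blocks every backdoor path.
No other singleton works — e.g. {C} leaves P1 open — so {K} is the unique smallest valid adjustment set.

{K}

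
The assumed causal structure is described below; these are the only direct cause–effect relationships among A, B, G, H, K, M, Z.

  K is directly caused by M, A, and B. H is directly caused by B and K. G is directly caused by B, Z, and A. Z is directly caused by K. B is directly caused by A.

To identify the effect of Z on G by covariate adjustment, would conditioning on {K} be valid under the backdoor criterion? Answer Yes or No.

Backdoor paths from Z to G (paths whose first edge points into Z):
  P1: Z <- K <- A -> B -> G
  P2: Z <- K <- A -> G
  P3: Z <- K <- B <- A -> G
  P4: Z <- K <- B -> G
  P5: Z <- K -> H <- B <- A -> G
  P6: Z <- K -> H <- B -> G
Condition 1 (no descendant of Z in the set): holds — descendants of Z are {G}; none are in {K}.
Condition 2 (every backdoor path blocked by {K}):
  P1: blocked at chain node K ∈ conditioning set.
  P2: blocked at chain node K ∈ conditioning set.
  P3: blocked at chain node K ∈ conditioning set.
  P4: blocked at chain node K ∈ conditioning set.
  P5: blocked at fork node K ∈ conditioning set.
  P6: blocked at fork node K ∈ conditioning set.
{K} satisfies the backdoor criterion.

Yes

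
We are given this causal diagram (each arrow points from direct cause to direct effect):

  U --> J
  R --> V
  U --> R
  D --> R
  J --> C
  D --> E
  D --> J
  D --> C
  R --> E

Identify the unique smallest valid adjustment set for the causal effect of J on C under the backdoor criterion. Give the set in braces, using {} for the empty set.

Variables eligible for adjustment (non-descendants of J, excluding J and C): {D, E, R, U, V}.
Backdoor paths from J to C:
  P1: J <- U -> R <- D -> C
  P2: J <- U -> R -> E <- D -> C
  P3: J <- D -> C
The empty set is not sufficient: P3 (J <- D -> C) has no collider blocking it and no conditioned non-collider, so it is open.
Try {D}:
  P1: blocked at collider R (neither it nor any descendant is in the conditioning set).
  P2: blocked at collider E (neither it nor any descendant is in the conditioning set).
  P3: blocked at fork node D ∈ conditioning set.
{D} contains no descendant of J and blocks every backdoor path.
No other singleton works — e.g. {U} leaves P3 open — so {D} is the unique smallest valid adjustment set.

{D}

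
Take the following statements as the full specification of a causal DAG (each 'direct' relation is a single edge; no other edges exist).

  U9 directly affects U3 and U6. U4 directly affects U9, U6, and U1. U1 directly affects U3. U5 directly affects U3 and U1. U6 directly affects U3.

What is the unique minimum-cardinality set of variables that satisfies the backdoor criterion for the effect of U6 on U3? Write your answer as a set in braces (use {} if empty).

{U4, U9}

Variables eligible for adjustment (non-descendants of U6, excluding U6 and U3): {U1, U4, U5, U9}.
Backdoor paths from U6 to U3:
  P1: U6 <- U4 -> U9 -> U3
  P2: U6 <- U4 -> U1 <- U5 -> U3
  P3: U6 <- U4 -> U1 -> U3
  P4: U6 <- U9 <- U4 -> U1 <- U5 -> U3
  P5: U6 <- U9 <- U4 -> U1 -> U3
  P6: U6 <- U9 -> U3
The empty set is not sufficient: P1 (U6 <- U4 -> U9 -> U3) has no collider blocking it and no conditioned non-collider, so it is open.
Try {U4, U9}:
  P1: blocked at fork node U4 ∈ conditioning set.
  P2: blocked at fork node U4 ∈ conditioning set.
  P3: blocked at fork node U4 ∈ conditioning set.
  P4: blocked at chain node U9 ∈ conditioning set.
  P5: blocked at chain node U9 ∈ conditioning set.
  P6: blocked at fork node U9 ∈ conditioning set.
{U4, U9} contains no descendant of U6 and blocks every backdoor path.
Every element of {U4, U9} is needed (dropping U4 leaves P3 open; dropping U9 leaves P6 open), so no proper subset is valid.
Among all size-2 subsets of the eligible variables, only {U4, U9} blocks every backdoor path, so it is the unique smallest valid adjustment set.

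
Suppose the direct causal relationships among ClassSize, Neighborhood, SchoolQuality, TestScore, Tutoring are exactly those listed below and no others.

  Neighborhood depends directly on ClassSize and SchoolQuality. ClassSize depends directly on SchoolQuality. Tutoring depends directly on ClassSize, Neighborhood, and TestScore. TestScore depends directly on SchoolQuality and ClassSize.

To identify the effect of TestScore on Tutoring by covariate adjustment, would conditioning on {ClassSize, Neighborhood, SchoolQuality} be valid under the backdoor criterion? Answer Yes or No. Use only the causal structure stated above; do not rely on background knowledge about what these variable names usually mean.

Yes

Backdoor paths from TestScore to Tutoring (paths whose first edge points into TestScore):
  P1: TestScore <- SchoolQuality -> ClassSize -> Neighborhood -> Tutoring
  P2: TestScore <- SchoolQuality -> ClassSize -> Tutoring
  P3: TestScore <- SchoolQuality -> Neighborhood <- ClassSize -> Tutoring
  P4: TestScore <- SchoolQuality -> Neighborhood -> Tutoring
  P5: TestScore <- ClassSize <- SchoolQuality -> Neighborhood -> Tutoring
  P6: TestScore <- ClassSize -> Neighborhood -> Tutoring
  P7: TestScore <- ClassSize -> Tutoring
Condition 1 (no descendant of TestScore in the set): holds — descendants of TestScore are {Tutoring}; none are in {ClassSize, Neighborhood, SchoolQuality}.
Condition 2 (every backdoor path blocked by {ClassSize, Neighborhood, SchoolQuality}):
  P1: blocked at fork node SchoolQuality ∈ conditioning set.
  P2: blocked at fork node SchoolQuality ∈ conditioning set.
  P3: blocked at fork node SchoolQuality ∈ conditioning set.
  P4: blocked at fork node SchoolQuality ∈ conditioning set.
  P5: blocked at chain node ClassSize ∈ conditioning set.
  P6: blocked at fork node ClassSize ∈ conditioning set.
  P7: blocked at fork node ClassSize ∈ conditioning set.
{ClassSize, Neighborhood, SchoolQuality} satisfies the backdoor criterion.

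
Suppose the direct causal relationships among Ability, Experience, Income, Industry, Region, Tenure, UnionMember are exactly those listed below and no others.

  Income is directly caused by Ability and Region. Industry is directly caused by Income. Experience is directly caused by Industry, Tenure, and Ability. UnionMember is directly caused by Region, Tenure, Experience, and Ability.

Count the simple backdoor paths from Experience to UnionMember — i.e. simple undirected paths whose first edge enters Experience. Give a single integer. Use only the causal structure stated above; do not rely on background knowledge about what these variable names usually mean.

A backdoor path from Experience to UnionMember is any simple undirected path whose first edge points into Experience (i.e. leaves Experience via a parent).
Parents of Experience: {Ability, Industry, Tenure}.
Enumerating:
  P1: Experience <- Ability -> Income <- Region -> UnionMember
  P2: Experience <- Ability -> UnionMember
  P3: Experience <- Tenure -> UnionMember
  P4: Experience <- Industry <- Income <- Region -> UnionMember
  P5: Experience <- Industry <- Income <- Ability -> UnionMember
That exhausts the simple backdoor paths. Count: 5.

5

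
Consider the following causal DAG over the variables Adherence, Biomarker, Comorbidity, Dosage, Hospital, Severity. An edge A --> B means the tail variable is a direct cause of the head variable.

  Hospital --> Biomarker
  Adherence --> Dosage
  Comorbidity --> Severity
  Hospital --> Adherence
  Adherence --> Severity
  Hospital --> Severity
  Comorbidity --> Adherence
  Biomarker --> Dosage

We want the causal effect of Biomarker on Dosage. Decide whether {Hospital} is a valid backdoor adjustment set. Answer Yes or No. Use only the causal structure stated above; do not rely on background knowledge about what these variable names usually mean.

Backdoor paths from Biomarker to Dosage (paths whose first edge points into Biomarker):
  P1: Biomarker <- Hospital -> Adherence -> Dosage
  P2: Biomarker <- Hospital -> Severity <- Comorbidity -> Adherence -> Dosage
  P3: Biomarker <- Hospital -> Severity <- Adherence -> Dosage
Condition 1 (no descendant of Biomarker in the set): holds — descendants of Biomarker are {Dosage}; none are in {Hospital}.
Condition 2 (every backdoor path blocked by {Hospital}):
  P1: blocked at fork node Hospital ∈ conditioning set.
  P2: blocked at fork node Hospital ∈ conditioning set.
  P3: blocked at fork node Hospital ∈ conditioning set.
{Hospital} satisfies the backdoor criterion.

Yes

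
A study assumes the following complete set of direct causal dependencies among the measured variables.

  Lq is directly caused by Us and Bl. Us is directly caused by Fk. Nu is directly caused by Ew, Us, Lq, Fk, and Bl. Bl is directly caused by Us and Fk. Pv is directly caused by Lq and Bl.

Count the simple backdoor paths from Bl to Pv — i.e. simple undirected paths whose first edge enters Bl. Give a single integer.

7

A backdoor path from Bl to Pv is any simple undirected path whose first edge points into Bl (i.e. leaves Bl via a parent).
Parents of Bl: {Fk, Us}.
Enumerating:
  P1: Bl <- Fk -> Us -> Lq -> Pv
  P2: Bl <- Fk -> Us -> Nu <- Lq -> Pv
  P3: Bl <- Fk -> Nu <- Us -> Lq -> Pv
  P4: Bl <- Fk -> Nu <- Lq -> Pv
  P5: Bl <- Us <- Fk -> Nu <- Lq -> Pv
  P6: Bl <- Us -> Lq -> Pv
  P7: Bl <- Us -> Nu <- Lq -> Pv
That exhausts the simple backdoor paths. Count: 7.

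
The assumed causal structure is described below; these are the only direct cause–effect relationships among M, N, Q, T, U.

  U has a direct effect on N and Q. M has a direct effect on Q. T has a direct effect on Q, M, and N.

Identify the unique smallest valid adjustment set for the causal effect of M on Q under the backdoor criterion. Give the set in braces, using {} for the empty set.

Variables eligible for adjustment (non-descendants of M, excluding M and Q): {N, T, U}.
Backdoor paths from M to Q:
  P1: M <- T -> N <- U -> Q
  P2: M <- T -> Q
The empty set is not sufficient: P2 (M <- T -> Q) has no collider blocking it and no conditioned non-collider, so it is open.
Try {T}:
  P1: blocked at fork node T ∈ conditioning set.
  P2: blocked at fork node T ∈ conditioning set.
{T} contains no descendant of M and blocks every backdoor path.
No other singleton works — e.g. {U} leaves P2 open — so {T} is the unique smallest valid adjustment set.

{T}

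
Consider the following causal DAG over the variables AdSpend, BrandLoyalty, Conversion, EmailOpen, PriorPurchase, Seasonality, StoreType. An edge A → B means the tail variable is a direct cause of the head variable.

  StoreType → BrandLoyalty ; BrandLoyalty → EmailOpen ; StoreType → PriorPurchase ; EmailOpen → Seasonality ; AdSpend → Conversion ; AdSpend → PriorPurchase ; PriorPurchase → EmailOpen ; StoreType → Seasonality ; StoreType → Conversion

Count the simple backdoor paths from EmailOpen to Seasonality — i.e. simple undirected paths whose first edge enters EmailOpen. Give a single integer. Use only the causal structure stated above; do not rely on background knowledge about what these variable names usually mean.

3

A backdoor path from EmailOpen to Seasonality is any simple undirected path whose first edge points into EmailOpen (i.e. leaves EmailOpen via a parent).
Parents of EmailOpen: {BrandLoyalty, PriorPurchase}.
Enumerating:
  P1: EmailOpen <- BrandLoyalty <- StoreType -> Seasonality
  P2: EmailOpen <- PriorPurchase <- StoreType -> Seasonality
  P3: EmailOpen <- PriorPurchase <- AdSpend -> Conversion <- StoreType -> Seasonality
That exhausts the simple backdoor paths. Count: 3.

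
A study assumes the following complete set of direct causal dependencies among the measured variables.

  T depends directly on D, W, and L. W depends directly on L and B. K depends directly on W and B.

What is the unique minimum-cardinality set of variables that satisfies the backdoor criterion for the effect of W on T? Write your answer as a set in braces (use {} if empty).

Variables eligible for adjustment (non-descendants of W, excluding W and T): {B, D, L}.
Backdoor paths from W to T:
  P1: W <- L -> T
The empty set is not sufficient: P1 (W <- L -> T) has no collider blocking it and no conditioned non-collider, so it is open.
Try {L}:
  P1: blocked at fork node L ∈ conditioning set.
{L} contains no descendant of W and blocks every backdoor path.
No other singleton works — e.g. {D} leaves P1 open — so {L} is the unique smallest valid adjustment set.

{L}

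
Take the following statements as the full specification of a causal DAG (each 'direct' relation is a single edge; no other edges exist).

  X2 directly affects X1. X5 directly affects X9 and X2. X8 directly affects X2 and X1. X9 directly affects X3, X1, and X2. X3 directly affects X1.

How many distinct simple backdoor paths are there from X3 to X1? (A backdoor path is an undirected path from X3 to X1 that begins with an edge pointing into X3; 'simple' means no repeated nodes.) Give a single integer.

5

A backdoor path from X3 to X1 is any simple undirected path whose first edge points into X3 (i.e. leaves X3 via a parent).
Parents of X3: {X9}.
Enumerating:
  P1: X3 <- X9 <- X5 -> X2 <- X8 -> X1
  P2: X3 <- X9 <- X5 -> X2 -> X1
  P3: X3 <- X9 -> X2 <- X8 -> X1
  P4: X3 <- X9 -> X2 -> X1
  P5: X3 <- X9 -> X1
That exhausts the simple backdoor paths. Count: 5.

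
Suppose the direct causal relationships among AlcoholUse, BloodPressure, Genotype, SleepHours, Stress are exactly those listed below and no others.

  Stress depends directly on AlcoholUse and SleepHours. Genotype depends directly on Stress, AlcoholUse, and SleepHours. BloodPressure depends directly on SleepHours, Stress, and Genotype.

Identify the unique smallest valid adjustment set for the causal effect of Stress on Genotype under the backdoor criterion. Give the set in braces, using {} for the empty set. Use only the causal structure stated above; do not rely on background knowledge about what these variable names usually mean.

{AlcoholUse, SleepHours}

Variables eligible for adjustment (non-descendants of Stress, excluding Stress and Genotype): {AlcoholUse, SleepHours}.
Backdoor paths from Stress to Genotype:
  P1: Stress <- AlcoholUse -> Genotype
  P2: Stress <- SleepHours -> Genotype
  P3: Stress <- SleepHours -> BloodPressure <- Genotype
The empty set is not sufficient: P1 (Stress <- AlcoholUse -> Genotype) has no collider blocking it and no conditioned non-collider, so it is open.
Try {AlcoholUse, SleepHours}:
  P1: blocked at fork node AlcoholUse ∈ conditioning set.
  P2: blocked at fork node SleepHours ∈ conditioning set.
  P3: blocked at fork node SleepHours ∈ conditioning set.
{AlcoholUse, SleepHours} contains no descendant of Stress and blocks every backdoor path.
Every element of {AlcoholUse, SleepHours} is needed (dropping AlcoholUse leaves P1 open; dropping SleepHours leaves P2 open), so no proper subset is valid.
Among all size-2 subsets of the eligible variables, only {AlcoholUse, SleepHours} blocks every backdoor path, so it is the unique smallest valid adjustment set.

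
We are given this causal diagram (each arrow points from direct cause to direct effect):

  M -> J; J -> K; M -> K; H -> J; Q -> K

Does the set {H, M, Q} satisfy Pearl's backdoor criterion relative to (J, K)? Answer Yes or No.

Yes

Backdoor paths from J to K (paths whose first edge points into J):
  P1: J <- M -> K
Condition 1 (no descendant of J in the set): holds — descendants of J are {K}; none are in {H, M, Q}.
Condition 2 (every backdoor path blocked by {H, M, Q}):
  P1: blocked at fork node M ∈ conditioning set.
{H, M, Q} satisfies the backdoor criterion.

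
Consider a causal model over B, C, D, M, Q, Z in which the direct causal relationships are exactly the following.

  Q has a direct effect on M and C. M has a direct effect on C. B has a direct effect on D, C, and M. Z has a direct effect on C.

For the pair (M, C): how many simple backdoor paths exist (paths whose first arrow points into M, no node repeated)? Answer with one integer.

2

A backdoor path from M to C is any simple undirected path whose first edge points into M (i.e. leaves M via a parent).
Parents of M: {B, Q}.
Enumerating:
  P1: M <- B -> C
  P2: M <- Q -> C
That exhausts the simple backdoor paths. Count: 2.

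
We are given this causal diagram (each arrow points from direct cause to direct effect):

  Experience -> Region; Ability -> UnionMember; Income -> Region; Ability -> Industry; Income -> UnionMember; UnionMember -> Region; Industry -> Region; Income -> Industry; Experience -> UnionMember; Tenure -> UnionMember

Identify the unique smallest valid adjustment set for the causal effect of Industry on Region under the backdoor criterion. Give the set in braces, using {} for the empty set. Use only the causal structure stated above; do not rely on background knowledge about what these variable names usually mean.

{Ability, Income}

Variables eligible for adjustment (non-descendants of Industry, excluding Industry and Region): {Ability, Experience, Income, Tenure, UnionMember}.
Backdoor paths from Industry to Region:
  P1: Industry <- Income -> UnionMember <- Experience -> Region
  P2: Industry <- Income -> UnionMember -> Region
  P3: Industry <- Income -> Region
  P4: Industry <- Ability -> UnionMember <- Income -> Region
  P5: Industry <- Ability -> UnionMember <- Experience -> Region
  P6: Industry <- Ability -> UnionMember -> Region
The empty set is not sufficient: P2 (Industry <- Income -> UnionMember -> Region) has no collider blocking it and no conditioned non-collider, so it is open.
Try {Ability, Income}:
  P1: blocked at fork node Income ∈ conditioning set.
  P2: blocked at fork node Income ∈ conditioning set.
  P3: blocked at fork node Income ∈ conditioning set.
  P4: blocked at fork node Ability ∈ conditioning set.
  P5: blocked at fork node Ability ∈ conditioning set.
  P6: blocked at fork node Ability ∈ conditioning set.
{Ability, Income} contains no descendant of Industry and blocks every backdoor path.
Every element of {Ability, Income} is needed (dropping Ability leaves P6 open; dropping Income leaves P2 open), so no proper subset is valid.
Among all size-2 subsets of the eligible variables, only {Ability, Income} blocks every backdoor path, so it is the unique smallest valid adjustment set.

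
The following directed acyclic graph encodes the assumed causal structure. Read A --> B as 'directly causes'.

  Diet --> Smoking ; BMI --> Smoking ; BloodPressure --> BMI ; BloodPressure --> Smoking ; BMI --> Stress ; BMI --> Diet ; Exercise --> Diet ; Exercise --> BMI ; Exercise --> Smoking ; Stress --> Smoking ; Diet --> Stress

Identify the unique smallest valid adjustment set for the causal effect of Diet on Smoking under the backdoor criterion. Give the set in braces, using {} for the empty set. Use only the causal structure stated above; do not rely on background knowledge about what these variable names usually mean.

{BMI, Exercise}

Variables eligible for adjustment (non-descendants of Diet, excluding Diet and Smoking): {BMI, BloodPressure, Exercise}.
Backdoor paths from Diet to Smoking:
  P1: Diet <- Exercise -> BMI <- BloodPressure -> Smoking
  P2: Diet <- Exercise -> BMI -> Stress -> Smoking
  P3: Diet <- Exercise -> BMI -> Smoking
  P4: Diet <- Exercise -> Smoking
  P5: Diet <- BMI <- BloodPressure -> Smoking
  P6: Diet <- BMI <- Exercise -> Smoking
  P7: Diet <- BMI -> Stress -> Smoking
  P8: Diet <- BMI -> Smoking
The empty set is not sufficient: P2 (Diet <- Exercise -> BMI -> Stress -> Smoking) has no collider blocking it and no conditioned non-collider, so it is open.
Try {BMI, Exercise}:
  P1: blocked at fork node Exercise ∈ conditioning set.
  P2: blocked at fork node Exercise ∈ conditioning set.
  P3: blocked at fork node Exercise ∈ conditioning set.
  P4: blocked at fork node Exercise ∈ conditioning set.
  P5: blocked at chain node BMI ∈ conditioning set.
  P6: blocked at chain node BMI ∈ conditioning set.
  P7: blocked at fork node BMI ∈ conditioning set.
  P8: blocked at fork node BMI ∈ conditioning set.
{BMI, Exercise} contains no descendant of Diet and blocks every backdoor path.
Every element of {BMI, Exercise} is needed (dropping BMI leaves P5 open; dropping Exercise leaves P1 open), so no proper subset is valid.
Among all size-2 subsets of the eligible variables, only {BMI, Exercise} blocks every backdoor path, so it is the unique smallest valid adjustment set.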